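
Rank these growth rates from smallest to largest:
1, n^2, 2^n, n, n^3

Ordered by growth rate: 1 < n < n^2 < n^3 < 2^n.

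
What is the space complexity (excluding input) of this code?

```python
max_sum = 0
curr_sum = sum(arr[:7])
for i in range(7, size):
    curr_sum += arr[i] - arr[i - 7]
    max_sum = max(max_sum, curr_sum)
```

Space complexity: O(1).
Only a constant amount of auxiliary storage is used; nothing grows with n.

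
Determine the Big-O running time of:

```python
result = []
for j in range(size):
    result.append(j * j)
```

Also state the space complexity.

Time complexity: O(n).
Space complexity: O(n).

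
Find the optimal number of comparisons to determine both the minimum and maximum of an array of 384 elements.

Naive approach: 766 comparisons (383 for max + 383 for min).
Optimal: Compare elements in pairs first (floor(n/2) = 192 comparisons), then find max among winners and min among losers (191 comparisons each).
Total: ceil(3n/2) - 2 = 574 comparisons. An adversary argument shows this is also a lower bound.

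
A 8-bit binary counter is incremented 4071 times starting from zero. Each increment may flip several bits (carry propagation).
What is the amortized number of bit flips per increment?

Bit i flips on every 2^i-th increment, so over 4071 increments bit i flips floor(4071/2^i) times. Summing over i: total flips < 2 * 4071. Amortized: < 2 = O(1) per increment.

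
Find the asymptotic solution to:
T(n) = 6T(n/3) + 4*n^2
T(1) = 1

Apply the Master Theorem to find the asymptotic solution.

a=6, b=3, f(n)=4*n^2. log_3(6) = 1.631 < 2. Case 3: T(n) = O(n^2).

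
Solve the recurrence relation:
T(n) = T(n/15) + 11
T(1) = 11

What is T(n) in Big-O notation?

Each step divides n by 15 and adds 11. After log_15(n) steps, T(n) = O(log n).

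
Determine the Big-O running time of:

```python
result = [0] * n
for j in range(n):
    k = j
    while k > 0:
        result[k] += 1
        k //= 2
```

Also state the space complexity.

Time complexity: O(n log n).
Space complexity: O(n).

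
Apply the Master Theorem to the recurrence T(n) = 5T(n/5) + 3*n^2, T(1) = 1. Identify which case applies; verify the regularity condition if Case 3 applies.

a=5, b=5, f(n)=3*n^2.
log_5(5) = 1 < 2.
f(n) = Omega(n^(1+epsilon)) for some epsilon > 0, so Case 3 is the candidate.
Regularity: a*f(n/b) = 5*3*(n/5)^2 = (5/25)*3*n^2 <= c*f(n) with c = 5/25 < 1. Satisfied.
Case 3: T(n) = Theta(n^2).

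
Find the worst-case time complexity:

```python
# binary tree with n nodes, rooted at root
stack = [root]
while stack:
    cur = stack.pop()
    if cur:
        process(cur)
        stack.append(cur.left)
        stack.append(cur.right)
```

Time complexity: O(n).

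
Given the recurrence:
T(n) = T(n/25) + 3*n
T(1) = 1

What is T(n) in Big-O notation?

Geometric series: 3*n*(1 + 1/25 + 1/25^2 + ...) = O(n). T(n) = O(n).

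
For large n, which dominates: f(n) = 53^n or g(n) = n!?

g(n) = n! grows faster: n!/53^n -> infinity by Stirling.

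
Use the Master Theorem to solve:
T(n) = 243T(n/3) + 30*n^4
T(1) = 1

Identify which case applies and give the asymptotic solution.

a=243, b=3, f(n)=30*n^4.
log_3(243) = 5 > 4.
Since f(n) = O(n^4) is polynomially smaller than n^5, Case 1 applies.
T(n) = Theta(n^5).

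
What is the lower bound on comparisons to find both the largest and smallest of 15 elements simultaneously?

Pair elements first (floor(15/2) comparisons), then find max among winners and min among losers. Total: ceil(3*15/2) - 2 = 21 comparisons.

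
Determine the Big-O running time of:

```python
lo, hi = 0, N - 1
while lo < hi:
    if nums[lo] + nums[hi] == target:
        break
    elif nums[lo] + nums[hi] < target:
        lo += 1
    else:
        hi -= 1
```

Time complexity: O(n).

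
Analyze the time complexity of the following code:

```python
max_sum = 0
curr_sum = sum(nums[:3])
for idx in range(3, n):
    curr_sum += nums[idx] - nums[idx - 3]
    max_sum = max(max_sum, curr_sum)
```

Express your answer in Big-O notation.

Time complexity: O(n).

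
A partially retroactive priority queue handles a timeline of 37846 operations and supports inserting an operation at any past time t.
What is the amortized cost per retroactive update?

Partially retroactive priority queues (Demaine-Iacono-Langerman) allow updates at past times with queries only at the present. With a balanced BST over the m = 37846 timeline events tracking bridges, each retroactive insert or delete is O(log m) amortized.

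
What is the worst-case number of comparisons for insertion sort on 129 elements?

Insertion sort on reverse-sorted input: 1 + 2 + ... + (129-1) = 8256 comparisons.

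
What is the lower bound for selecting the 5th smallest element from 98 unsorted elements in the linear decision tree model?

Selecting the 5th smallest of 98 elements requires Omega(n) comparisons. Every element must be compared at least once. The BFPRT algorithm achieves O(n), making this tight.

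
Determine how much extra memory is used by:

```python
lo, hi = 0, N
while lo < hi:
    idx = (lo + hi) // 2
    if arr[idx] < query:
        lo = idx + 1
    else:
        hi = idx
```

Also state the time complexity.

Space complexity: O(1).
Only a constant amount of auxiliary storage is used; nothing grows with n.
Time complexity: O(log n).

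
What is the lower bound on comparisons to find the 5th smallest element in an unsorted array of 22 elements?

Finding the 5th smallest of 22 elements requires Omega(n) comparisons. Every element must participate in at least one comparison; otherwise it could be the 5th smallest.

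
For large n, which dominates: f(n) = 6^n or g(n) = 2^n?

f(n) = 6^n grows faster: (6/2)^n -> infinity since 6/2 > 1.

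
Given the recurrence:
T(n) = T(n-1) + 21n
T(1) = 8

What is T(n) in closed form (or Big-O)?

Unrolling: T(n) = 8 + 21*(2 + 3 + ... + n) = 8 + 21*(n(n+1)/2 - 1) = O(n^2).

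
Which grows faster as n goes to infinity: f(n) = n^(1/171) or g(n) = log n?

f(n) = n^(1/171) grows faster: any positive power of n dominates log n.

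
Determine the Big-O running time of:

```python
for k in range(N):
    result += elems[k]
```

Time complexity: O(n).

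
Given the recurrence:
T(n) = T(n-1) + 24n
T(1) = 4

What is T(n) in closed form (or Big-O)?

Unrolling: T(n) = 4 + 24*(2 + 3 + ... + n) = 4 + 24*(n(n+1)/2 - 1) = O(n^2).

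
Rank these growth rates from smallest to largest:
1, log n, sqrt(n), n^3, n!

Ordered by growth rate: 1 < log n < sqrt(n) < n^3 < n!.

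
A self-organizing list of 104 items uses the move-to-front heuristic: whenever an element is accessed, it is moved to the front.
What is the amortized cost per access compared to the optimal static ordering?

With potential Phi = number of inversions between the MTF list and the optimal static list (at most C(104,2)), each access has amortized cost at most 2 * (cost under optimal static ordering). This is the move-to-front 2-competitiveness result.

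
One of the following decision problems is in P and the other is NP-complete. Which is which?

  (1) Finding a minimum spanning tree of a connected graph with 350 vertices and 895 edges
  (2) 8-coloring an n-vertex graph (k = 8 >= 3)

(1) is P: Kruskal's / Prim's algorithms run in polynomial time.
(2) is NP-complete: graph k-coloring for k>=3 is NP-complete by reduction from 3-SAT.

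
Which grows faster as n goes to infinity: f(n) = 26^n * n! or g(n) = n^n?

f(n) = 26^n * n! grows faster: by Stirling n! ~ sqrt(2 pi n)(n/e)^n, so 26^n n! / n^n ~ (26/e)^n sqrt(2 pi n) -> infinity since 26/e > 1.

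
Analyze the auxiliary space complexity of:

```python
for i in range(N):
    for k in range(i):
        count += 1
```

Space complexity: O(1).
Only a constant amount of auxiliary storage is used; nothing grows with n.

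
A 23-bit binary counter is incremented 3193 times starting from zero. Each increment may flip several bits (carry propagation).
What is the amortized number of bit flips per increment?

Bit i flips on every 2^i-th increment, so over 3193 increments bit i flips floor(3193/2^i) times. Summing over i: total flips < 2 * 3193. Amortized: < 2 = O(1) per increment.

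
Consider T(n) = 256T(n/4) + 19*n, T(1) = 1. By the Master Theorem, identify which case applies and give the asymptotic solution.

a=256, b=4, f(n)=19*n.
log_4(256) = 4 > 1.
Since f(n) = O(n^1) is polynomially smaller than n^4, Case 1 applies.
T(n) = Theta(n^4).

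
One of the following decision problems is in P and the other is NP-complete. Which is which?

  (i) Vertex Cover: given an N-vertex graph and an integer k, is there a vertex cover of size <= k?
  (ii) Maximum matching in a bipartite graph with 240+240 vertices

(i) is NP-complete: one of Karp's 21 NP-complete problems (with k part of the input; for any fixed constant k it is in P).
(ii) is P: Hopcroft-Karp runs in O(E sqrt(V)).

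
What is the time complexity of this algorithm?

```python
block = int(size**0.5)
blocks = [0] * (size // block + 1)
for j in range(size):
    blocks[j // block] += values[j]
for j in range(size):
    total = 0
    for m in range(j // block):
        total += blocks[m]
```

Time complexity: O(n * sqrt(n)).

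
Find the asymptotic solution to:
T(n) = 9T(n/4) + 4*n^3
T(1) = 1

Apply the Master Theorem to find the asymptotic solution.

a=9, b=4, f(n)=4*n^3. log_4(9) = 1.585 < 3. Case 3: T(n) = O(n^3).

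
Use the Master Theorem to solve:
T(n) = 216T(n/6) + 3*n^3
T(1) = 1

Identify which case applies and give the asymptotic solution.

a=216, b=6, f(n)=3*n^3.
log_6(216) = 3, so n^(log_b(a)) = n^3.
f(n) = Theta(n^3), so Case 2 applies.
T(n) = Theta(n^3 log n).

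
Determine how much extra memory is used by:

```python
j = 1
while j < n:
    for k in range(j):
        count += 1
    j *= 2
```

Space complexity: O(1).
Only a constant amount of auxiliary storage is used; nothing grows with n.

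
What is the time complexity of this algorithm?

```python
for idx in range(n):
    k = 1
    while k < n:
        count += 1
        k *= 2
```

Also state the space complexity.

Time complexity: O(n log n).
Space complexity: O(1).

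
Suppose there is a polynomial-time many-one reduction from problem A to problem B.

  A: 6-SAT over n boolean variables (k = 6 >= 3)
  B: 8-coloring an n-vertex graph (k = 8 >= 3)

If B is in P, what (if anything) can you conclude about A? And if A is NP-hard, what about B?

A poly-time reduction A <=_p B means any A-instance can be transformed to a B-instance in poly time.
If B is in P: compose the reduction with B's poly-time algorithm to solve A in poly time, so A is in P.
If A is NP-hard: every NP problem reduces to A, which reduces to B; composing reductions, every NP problem reduces to B, so B is NP-hard.
(Here in fact A is NP-complete and B is NP-complete.)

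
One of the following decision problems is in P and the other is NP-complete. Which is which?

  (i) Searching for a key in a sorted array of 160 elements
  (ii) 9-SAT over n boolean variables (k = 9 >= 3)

(i) is P: binary search runs in O(log n).
(ii) is NP-complete: 3-SAT is NP-complete (Cook-Levin); k-SAT for k>=3 reduces from 3-SAT.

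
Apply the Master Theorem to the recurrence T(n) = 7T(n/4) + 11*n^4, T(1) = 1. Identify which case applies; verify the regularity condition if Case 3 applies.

a=7, b=4, f(n)=11*n^4.
log_4(7) = 1.404 < 4.
f(n) = Omega(n^(1.404+epsilon)) for some epsilon > 0, so Case 3 is the candidate.
Regularity: a*f(n/b) = 7*11*(n/4)^4 = (7/256)*11*n^4 <= c*f(n) with c = 7/256 < 1. Satisfied.
Case 3: T(n) = Theta(n^4).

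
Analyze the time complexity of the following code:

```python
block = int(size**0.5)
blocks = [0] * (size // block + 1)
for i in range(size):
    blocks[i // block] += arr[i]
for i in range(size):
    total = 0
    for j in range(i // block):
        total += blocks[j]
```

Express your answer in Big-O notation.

Time complexity: O(n * sqrt(n)).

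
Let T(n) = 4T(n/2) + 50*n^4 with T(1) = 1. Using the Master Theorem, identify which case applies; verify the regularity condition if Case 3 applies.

a=4, b=2, f(n)=50*n^4.
log_2(4) = 2 < 4.
f(n) = Omega(n^(2+epsilon)) for some epsilon > 0, so Case 3 is the candidate.
Regularity: a*f(n/b) = 4*50*(n/2)^4 = (4/16)*50*n^4 <= c*f(n) with c = 4/16 < 1. Satisfied.
Case 3: T(n) = Theta(n^4).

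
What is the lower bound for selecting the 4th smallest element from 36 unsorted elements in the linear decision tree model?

Selecting the 4th smallest of 36 elements requires Omega(n) comparisons. Every element must be compared at least once. The BFPRT algorithm achieves O(n), making this tight.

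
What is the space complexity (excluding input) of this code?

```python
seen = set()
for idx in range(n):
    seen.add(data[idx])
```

Space complexity: O(n).
Auxiliary storage grows linearly with the input size n in the worst case.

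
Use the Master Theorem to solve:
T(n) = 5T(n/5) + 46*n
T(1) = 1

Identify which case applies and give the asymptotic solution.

a=5, b=5, f(n)=46*n.
log_5(5) = 1, so n^(log_b(a)) = n.
f(n) = Theta(n), so Case 2 applies.
T(n) = Theta(n log n).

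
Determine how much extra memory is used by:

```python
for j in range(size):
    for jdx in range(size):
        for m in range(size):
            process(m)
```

Space complexity: O(1).
Only a constant amount of auxiliary storage is used; nothing grows with n.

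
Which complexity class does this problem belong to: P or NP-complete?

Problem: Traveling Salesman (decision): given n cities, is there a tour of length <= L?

This problem is NP-complete: reduces from Hamiltonian Cycle.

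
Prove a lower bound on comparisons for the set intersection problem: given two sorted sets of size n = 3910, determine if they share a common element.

For two sorted arrays of size n = 3910, any correct algorithm must examine Omega(n) elements. If fewer are examined, an adversary places a common element in an unexamined gap. A merge-based scan achieves O(n), so the bound is tight.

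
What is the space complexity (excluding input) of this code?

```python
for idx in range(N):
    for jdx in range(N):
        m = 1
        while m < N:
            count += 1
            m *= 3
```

Space complexity: O(1).
Only a constant amount of auxiliary storage is used; nothing grows with n.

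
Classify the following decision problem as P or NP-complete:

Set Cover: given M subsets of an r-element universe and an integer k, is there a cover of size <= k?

This problem is NP-complete: one of Karp's 21 NP-complete problems (with k part of the input).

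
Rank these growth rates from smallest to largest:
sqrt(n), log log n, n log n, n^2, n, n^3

Ordered by growth rate: log log n < sqrt(n) < n < n log n < n^2 < n^3.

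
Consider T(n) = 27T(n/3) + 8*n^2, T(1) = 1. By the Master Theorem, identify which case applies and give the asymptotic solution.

a=27, b=3, f(n)=8*n^2.
log_3(27) = 3 > 2.
Since f(n) = O(n^2) is polynomially smaller than n^3, Case 1 applies.
T(n) = Theta(n^3).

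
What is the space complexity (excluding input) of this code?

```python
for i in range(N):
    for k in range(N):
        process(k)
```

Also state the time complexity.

Space complexity: O(1).
Only a constant amount of auxiliary storage is used; nothing grows with n.
Time complexity: O(n^2).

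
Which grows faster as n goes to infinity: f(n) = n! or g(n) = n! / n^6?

f(n) = n! grows faster: the ratio n!/(n!/n^6) = n^6 -> infinity.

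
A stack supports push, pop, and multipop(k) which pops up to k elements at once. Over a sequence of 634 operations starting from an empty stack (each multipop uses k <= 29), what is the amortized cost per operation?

Each element is pushed exactly once and popped at most once (whether by pop or as part of a multipop). So the total number of individual pops over the whole sequence is at most the number of pushes, which is at most 634. Total work <= 2 * 634, hence O(1) amortized per operation.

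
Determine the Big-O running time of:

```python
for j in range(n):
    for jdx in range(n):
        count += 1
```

Time complexity: O(n^2).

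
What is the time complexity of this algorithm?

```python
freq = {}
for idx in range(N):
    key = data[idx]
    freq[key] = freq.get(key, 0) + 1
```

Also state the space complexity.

Time complexity: O(n).
Space complexity: O(n).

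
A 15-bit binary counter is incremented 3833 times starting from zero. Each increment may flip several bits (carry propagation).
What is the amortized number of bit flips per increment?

Bit i flips on every 2^i-th increment, so over 3833 increments bit i flips floor(3833/2^i) times. Summing over i: total flips < 2 * 3833. Amortized: < 2 = O(1) per increment.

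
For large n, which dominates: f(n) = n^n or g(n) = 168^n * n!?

g(n) = 168^n * n! grows faster: by Stirling n! ~ sqrt(2 pi n)(n/e)^n, so 168^n n! / n^n ~ (168/e)^n sqrt(2 pi n) -> infinity since 168/e > 1.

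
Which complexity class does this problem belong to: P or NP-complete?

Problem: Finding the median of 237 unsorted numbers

This problem is in P: linear-time selection (median-of-medians) runs in O(n).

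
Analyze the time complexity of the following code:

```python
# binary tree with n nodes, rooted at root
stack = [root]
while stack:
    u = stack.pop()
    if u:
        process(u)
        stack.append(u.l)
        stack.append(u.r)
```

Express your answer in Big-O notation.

Time complexity: O(n).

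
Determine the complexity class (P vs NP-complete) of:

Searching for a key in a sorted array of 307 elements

This problem is in P: binary search runs in O(log n).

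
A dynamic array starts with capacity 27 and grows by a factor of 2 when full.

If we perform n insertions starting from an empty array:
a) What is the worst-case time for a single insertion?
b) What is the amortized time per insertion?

(a) Worst-case single insertion: O(n) -- when the array is full at capacity c, the resize copies all c elements, and c can be Theta(n).
(b) Resizes happen at sizes 27, 54, 108, ... Total copy cost for n insertions: 27 + 54 + ... = O(n) (geometric series with ratio 1/2). Amortized cost per insertion: O(n)/n = O(1).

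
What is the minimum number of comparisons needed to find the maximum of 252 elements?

Finding the maximum requires 251 comparisons. Each comparison eliminates exactly one candidate. With 252 candidates, we need 251 eliminations.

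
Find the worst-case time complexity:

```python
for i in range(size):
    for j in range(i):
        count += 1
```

Time complexity: O(n^2).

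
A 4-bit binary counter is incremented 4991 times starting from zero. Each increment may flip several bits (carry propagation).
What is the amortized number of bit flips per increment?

Bit i flips on every 2^i-th increment, so over 4991 increments bit i flips floor(4991/2^i) times. Summing over i: total flips < 2 * 4991. Amortized: < 2 = O(1) per increment.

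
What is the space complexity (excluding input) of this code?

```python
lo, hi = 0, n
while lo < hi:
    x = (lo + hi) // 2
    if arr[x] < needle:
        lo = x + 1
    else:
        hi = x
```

Space complexity: O(1).
Only a constant amount of auxiliary storage is used; nothing grows with n.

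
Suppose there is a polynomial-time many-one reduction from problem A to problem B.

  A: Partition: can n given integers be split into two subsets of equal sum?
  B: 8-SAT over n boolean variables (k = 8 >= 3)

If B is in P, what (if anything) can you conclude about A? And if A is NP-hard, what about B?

A poly-time reduction A <=_p B means any A-instance can be transformed to a B-instance in poly time.
If B is in P: compose the reduction with B's poly-time algorithm to solve A in poly time, so A is in P.
If A is NP-hard: every NP problem reduces to A, which reduces to B; composing reductions, every NP problem reduces to B, so B is NP-hard.
(Here in fact A is NP-complete and B is NP-complete.)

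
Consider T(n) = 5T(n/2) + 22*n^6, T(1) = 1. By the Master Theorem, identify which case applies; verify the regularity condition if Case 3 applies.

a=5, b=2, f(n)=22*n^6.
log_2(5) = 2.322 < 6.
f(n) = Omega(n^(2.322+epsilon)) for some epsilon > 0, so Case 3 is the candidate.
Regularity: a*f(n/b) = 5*22*(n/2)^6 = (5/64)*22*n^6 <= c*f(n) with c = 5/64 < 1. Satisfied.
Case 3: T(n) = Theta(n^6).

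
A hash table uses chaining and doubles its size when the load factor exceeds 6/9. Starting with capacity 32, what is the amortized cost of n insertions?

Rehashing occurs when load exceeds 6/9. Total rehash cost is geometric series summing to O(n). Each insertion itself is O(1). Amortized: O(1).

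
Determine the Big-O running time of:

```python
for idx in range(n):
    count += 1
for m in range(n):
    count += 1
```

Time complexity: O(n).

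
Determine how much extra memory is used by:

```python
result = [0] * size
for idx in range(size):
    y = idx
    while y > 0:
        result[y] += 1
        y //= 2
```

Space complexity: O(n).
Auxiliary storage grows linearly with the input size n in the worst case.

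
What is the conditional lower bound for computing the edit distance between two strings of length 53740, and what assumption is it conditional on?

Under SETH (the Strong Exponential Time Hypothesis), edit distance on length-53740 strings cannot be computed in O(n^(2-epsilon)) time for any epsilon > 0 (Backurs-Indyk). The reduction is from CNF-SAT via the orthogonal vectors problem.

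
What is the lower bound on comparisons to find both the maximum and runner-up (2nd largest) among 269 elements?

Lower bound: finding the max needs 269-1 comparisons. By an adversary weight-doubling argument, the maximum element must personally win at least ceil(log_2(269)) = 9 comparisons in any correct algorithm. The 2nd largest is among those 9 direct losers, and distinguishing it requires 9-1 more comparisons. Total >= 269-1 + 9-1 = 276. A balanced tournament achieves this bound exactly.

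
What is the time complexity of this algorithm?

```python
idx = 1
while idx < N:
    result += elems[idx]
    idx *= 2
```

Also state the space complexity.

Time complexity: O(log n).
Space complexity: O(1).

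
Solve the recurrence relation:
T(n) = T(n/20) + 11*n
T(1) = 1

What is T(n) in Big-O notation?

Geometric series: 11*n*(1 + 1/20 + 1/20^2 + ...) = O(n). T(n) = O(n).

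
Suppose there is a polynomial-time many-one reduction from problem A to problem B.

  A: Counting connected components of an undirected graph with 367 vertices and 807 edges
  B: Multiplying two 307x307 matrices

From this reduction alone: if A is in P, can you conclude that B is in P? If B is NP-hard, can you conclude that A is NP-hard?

A poly-time reduction A <=_p B transfers tractability DOWN (B easy => A easy) and hardness UP (A hard => B hard), not the reverse.
From A in P, the reduction alone does NOT give B in P: any problem in P trivially reduces to SAT, yet SAT is not known to be in P.
From B NP-hard, the reduction alone does NOT give A NP-hard: again, easy problems reduce to hard ones.
(Here in fact A is P and B is P.)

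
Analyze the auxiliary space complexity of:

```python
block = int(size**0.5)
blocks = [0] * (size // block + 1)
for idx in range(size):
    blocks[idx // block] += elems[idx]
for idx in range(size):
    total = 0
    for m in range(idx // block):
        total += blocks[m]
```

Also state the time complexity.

Space complexity: O(sqrt(n)).
Storage scales with sqrt(n).
Time complexity: O(n * sqrt(n)).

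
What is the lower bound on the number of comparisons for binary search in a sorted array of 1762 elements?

With 1762 possible positions, we need at least ceil(log_2(1762)) = 11 comparisons. Each comparison splits the remaining candidates by at most half.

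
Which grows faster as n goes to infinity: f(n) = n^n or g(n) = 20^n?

f(n) = n^n grows faster: n^n / 20^n = (n/20)^n -> infinity once n > 20.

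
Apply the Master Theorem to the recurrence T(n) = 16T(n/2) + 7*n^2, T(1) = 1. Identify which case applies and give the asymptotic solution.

a=16, b=2, f(n)=7*n^2.
log_2(16) = 4 > 2.
Since f(n) = O(n^2) is polynomially smaller than n^4, Case 1 applies.
T(n) = Theta(n^4).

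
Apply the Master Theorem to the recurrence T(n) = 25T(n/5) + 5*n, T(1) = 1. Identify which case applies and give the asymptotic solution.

a=25, b=5, f(n)=5*n.
log_5(25) = 2 > 1.
Since f(n) = O(n^1) is polynomially smaller than n^2, Case 1 applies.
T(n) = Theta(n^2).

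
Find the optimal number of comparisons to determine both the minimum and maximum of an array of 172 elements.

Naive approach: 342 comparisons (171 for max + 171 for min).
Optimal: Compare elements in pairs first (floor(n/2) = 86 comparisons), then find max among winners and min among losers (85 comparisons each).
Total: ceil(3n/2) - 2 = 256 comparisons. An adversary argument shows this is also a lower bound.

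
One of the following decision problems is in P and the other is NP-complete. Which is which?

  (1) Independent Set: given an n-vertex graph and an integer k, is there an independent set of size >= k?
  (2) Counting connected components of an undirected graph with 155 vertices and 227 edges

(1) is NP-complete: complement of Clique (with k part of the input).
(2) is P: BFS/DFS visits each vertex and edge once: O(V+E).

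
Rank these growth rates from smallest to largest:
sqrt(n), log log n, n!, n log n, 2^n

Ordered by growth rate: log log n < sqrt(n) < n log n < 2^n < n!.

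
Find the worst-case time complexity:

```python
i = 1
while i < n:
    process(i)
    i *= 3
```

Time complexity: O(log n).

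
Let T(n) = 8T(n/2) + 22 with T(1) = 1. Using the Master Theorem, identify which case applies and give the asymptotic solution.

a=8, b=2, f(n)=22.
log_2(8) = 3 > 0.
Since f(n) = O(n^0) is polynomially smaller than n^3, Case 1 applies.
T(n) = Theta(n^3).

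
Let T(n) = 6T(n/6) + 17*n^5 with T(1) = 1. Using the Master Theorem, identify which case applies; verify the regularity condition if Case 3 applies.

a=6, b=6, f(n)=17*n^5.
log_6(6) = 1 < 5.
f(n) = Omega(n^(1+epsilon)) for some epsilon > 0, so Case 3 is the candidate.
Regularity: a*f(n/b) = 6*17*(n/6)^5 = (6/7776)*17*n^5 <= c*f(n) with c = 6/7776 < 1. Satisfied.
Case 3: T(n) = Theta(n^5).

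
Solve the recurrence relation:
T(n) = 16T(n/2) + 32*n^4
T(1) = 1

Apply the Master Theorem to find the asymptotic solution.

a=16, b=2, f(n)=32*n^4. log_2(16) = 4. Case 2: T(n) = O(n^4 log n).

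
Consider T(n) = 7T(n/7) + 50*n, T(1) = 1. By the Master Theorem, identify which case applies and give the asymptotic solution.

a=7, b=7, f(n)=50*n.
log_7(7) = 1, so n^(log_b(a)) = n.
f(n) = Theta(n), so Case 2 applies.
T(n) = Theta(n log n).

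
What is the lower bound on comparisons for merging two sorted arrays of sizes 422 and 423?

Adversary argument: with sizes 422 and 423 (differing by at most 1), interleave the two arrays so that every consecutive pair in the output comes from different inputs. Then each of the 844 adjacent output pairs must be directly compared, or the algorithm cannot determine their relative order. So 844 comparisons are necessary; standard merge achieves this.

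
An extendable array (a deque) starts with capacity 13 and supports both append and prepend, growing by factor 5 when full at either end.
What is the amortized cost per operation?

Growth at either end copies all elements; capacities form a geometric sequence with ratio 5, so total copy cost over n operations is O(n) (two geometric series). Amortized O(1).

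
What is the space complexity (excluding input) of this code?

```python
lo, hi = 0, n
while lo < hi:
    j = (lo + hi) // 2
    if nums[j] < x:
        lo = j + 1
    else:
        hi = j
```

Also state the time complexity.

Space complexity: O(1).
Only a constant amount of auxiliary storage is used; nothing grows with n.
Time complexity: O(log n).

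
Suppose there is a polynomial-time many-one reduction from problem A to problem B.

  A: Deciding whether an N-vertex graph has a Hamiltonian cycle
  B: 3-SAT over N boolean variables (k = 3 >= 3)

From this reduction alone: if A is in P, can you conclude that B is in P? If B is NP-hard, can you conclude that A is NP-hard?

A poly-time reduction A <=_p B transfers tractability DOWN (B easy => A easy) and hardness UP (A hard => B hard), not the reverse.
From A in P, the reduction alone does NOT give B in P: any problem in P trivially reduces to SAT, yet SAT is not known to be in P.
From B NP-hard, the reduction alone does NOT give A NP-hard: again, easy problems reduce to hard ones.
(Here in fact A is NP-complete and B is NP-complete.)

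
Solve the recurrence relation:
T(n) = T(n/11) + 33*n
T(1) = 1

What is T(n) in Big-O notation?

Geometric series: 33*n*(1 + 1/11 + 1/11^2 + ...) = O(n). T(n) = O(n).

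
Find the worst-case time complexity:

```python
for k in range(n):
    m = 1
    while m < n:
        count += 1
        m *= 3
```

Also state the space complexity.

Time complexity: O(n log n).
Space complexity: O(1).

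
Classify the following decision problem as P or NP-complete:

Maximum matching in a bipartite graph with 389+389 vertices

This problem is in P: Hopcroft-Karp runs in O(E sqrt(V)).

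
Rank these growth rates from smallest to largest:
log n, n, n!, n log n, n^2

Ordered by growth rate: log n < n < n log n < n^2 < n!.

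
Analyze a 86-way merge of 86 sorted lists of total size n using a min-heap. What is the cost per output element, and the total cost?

Maintain a min-heap of size 86 holding the current head of each list. Each output step does one extract-min (O(log 86)) and one insert of that list's next element (O(log 86)). Each of the n elements passes through the heap exactly once, so the total cost is O(n log 86), i.e. O(log 86) per output element.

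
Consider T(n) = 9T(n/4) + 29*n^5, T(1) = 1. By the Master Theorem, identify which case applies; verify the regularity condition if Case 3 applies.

a=9, b=4, f(n)=29*n^5.
log_4(9) = 1.585 < 5.
f(n) = Omega(n^(1.585+epsilon)) for some epsilon > 0, so Case 3 is the candidate.
Regularity: a*f(n/b) = 9*29*(n/4)^5 = (9/1024)*29*n^5 <= c*f(n) with c = 9/1024 < 1. Satisfied.
Case 3: T(n) = Theta(n^5).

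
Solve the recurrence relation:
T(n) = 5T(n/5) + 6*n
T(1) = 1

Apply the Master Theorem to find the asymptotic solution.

a=5, b=5, f(n)=6*n. log_5(5) = 1. Case 2: T(n) = O(n log n).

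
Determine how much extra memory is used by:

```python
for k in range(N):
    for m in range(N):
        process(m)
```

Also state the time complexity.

Space complexity: O(1).
Only a constant amount of auxiliary storage is used; nothing grows with n.
Time complexity: O(n^2).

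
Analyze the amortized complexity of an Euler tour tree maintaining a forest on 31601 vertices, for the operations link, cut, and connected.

An Euler tour tree stores each tree's Euler tour as a balanced BST keyed by tour position. On 31601 vertices: link concatenates two tours via O(1) splits/joins of size <= 2*31601 (O(log n)); cut splits the tour at the two occurrences of the edge (O(log n)); connected compares BST roots (O(log n) to find the root). All O(log n) amortized.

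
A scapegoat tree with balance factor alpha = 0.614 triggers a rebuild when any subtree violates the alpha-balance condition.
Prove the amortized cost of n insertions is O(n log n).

Define potential Phi = c * sum of |size(left(v)) - size(right(v))| over all nodes. An insertion at depth d costs O(d) = O(log n) and increases Phi by O(log n). When a rebuild of subtree of size s occurs, it costs O(s) but reduces Phi by Omega(s). With alpha = 0.614, between rebuilds Omega(s) insertions must occur. Amortized cost per insertion: O(log n).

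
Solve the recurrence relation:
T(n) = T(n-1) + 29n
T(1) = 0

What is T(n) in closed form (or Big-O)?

Unrolling: T(n) = 0 + 29*(2 + 3 + ... + n) = 0 + 29*(n(n+1)/2 - 1) = O(n^2).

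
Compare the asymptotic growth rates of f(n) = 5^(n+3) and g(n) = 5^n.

f(n) = 5^(n+3) and g(n) = 5^n are Theta of each other: 5^(n+3) = 5^3 * 5^n = Theta(5^n).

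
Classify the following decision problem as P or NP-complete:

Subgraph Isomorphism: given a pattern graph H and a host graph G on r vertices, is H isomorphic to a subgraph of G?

This problem is NP-complete: generalizes Clique and Hamiltonian Path (pattern size is part of the input).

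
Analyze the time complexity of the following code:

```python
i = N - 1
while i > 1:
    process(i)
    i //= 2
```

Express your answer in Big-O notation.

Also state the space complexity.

Time complexity: O(log n).
Space complexity: O(1).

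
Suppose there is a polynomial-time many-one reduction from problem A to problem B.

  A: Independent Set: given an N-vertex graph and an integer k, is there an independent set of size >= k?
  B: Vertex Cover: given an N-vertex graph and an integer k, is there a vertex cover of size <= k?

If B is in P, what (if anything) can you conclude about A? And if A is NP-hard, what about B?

A poly-time reduction A <=_p B means any A-instance can be transformed to a B-instance in poly time.
If B is in P: compose the reduction with B's poly-time algorithm to solve A in poly time, so A is in P.
If A is NP-hard: every NP problem reduces to A, which reduces to B; composing reductions, every NP problem reduces to B, so B is NP-hard.
(Here in fact A is NP-complete and B is NP-complete.)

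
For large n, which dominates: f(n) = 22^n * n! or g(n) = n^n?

f(n) = 22^n * n! grows faster: by Stirling n! ~ sqrt(2 pi n)(n/e)^n, so 22^n n! / n^n ~ (22/e)^n sqrt(2 pi n) -> infinity since 22/e > 1.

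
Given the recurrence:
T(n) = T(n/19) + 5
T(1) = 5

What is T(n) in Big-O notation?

Each step divides n by 19 and adds 5. After log_19(n) steps, T(n) = O(log n).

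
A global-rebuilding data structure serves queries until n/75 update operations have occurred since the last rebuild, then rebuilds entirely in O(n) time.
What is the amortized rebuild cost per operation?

The O(n) rebuild is triggered by n/75 operations, so each contributes O(n)/(n/75) = O(75) = O(1) to the rebuild cost.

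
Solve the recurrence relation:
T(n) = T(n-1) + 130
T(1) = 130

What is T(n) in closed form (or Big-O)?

Unrolling: T(n) = T(n-1) + 130 = T(n-2) + 2*130 = ... = T(1) + (n-1)*130 = 130 + (n-1)*130 = 130n.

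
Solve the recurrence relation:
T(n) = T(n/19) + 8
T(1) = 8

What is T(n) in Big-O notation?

Each step divides n by 19 and adds 8. After log_19(n) steps, T(n) = O(log n).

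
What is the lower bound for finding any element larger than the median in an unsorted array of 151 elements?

To find an element larger than the median of 151 elements, we must see Omega(n) elements. Without seeing enough elements, an adversary can make any unseen element the median.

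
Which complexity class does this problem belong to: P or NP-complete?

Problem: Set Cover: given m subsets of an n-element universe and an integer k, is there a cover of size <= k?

This problem is NP-complete: one of Karp's 21 NP-complete problems (with k part of the input).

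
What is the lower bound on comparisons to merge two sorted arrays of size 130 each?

To merge two sorted arrays of size 130, we need at least 259 comparisons in the worst case. An adversary can force every element to be compared.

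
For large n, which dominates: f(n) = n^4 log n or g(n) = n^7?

g(n) = n^7 grows faster: n^7 / (n^4 log n) = n^3/log n -> infinity.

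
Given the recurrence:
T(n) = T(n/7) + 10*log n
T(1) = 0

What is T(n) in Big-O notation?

Each of the log_7(n) levels adds O(log n). T(n) = O(log^2 n).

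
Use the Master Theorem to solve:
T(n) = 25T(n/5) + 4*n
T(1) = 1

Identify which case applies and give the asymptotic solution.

a=25, b=5, f(n)=4*n.
log_5(25) = 2 > 1.
Since f(n) = O(n^1) is polynomially smaller than n^2, Case 1 applies.
T(n) = Theta(n^2).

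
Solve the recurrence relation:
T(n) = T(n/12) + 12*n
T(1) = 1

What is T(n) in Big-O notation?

Geometric series: 12*n*(1 + 1/12 + 1/12^2 + ...) = O(n). T(n) = O(n).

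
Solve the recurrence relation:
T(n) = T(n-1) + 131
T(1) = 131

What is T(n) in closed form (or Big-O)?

Unrolling: T(n) = T(n-1) + 131 = T(n-2) + 2*131 = ... = T(1) + (n-1)*131 = 131 + (n-1)*131 = 131n.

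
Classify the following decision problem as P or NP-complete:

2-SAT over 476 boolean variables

This problem is in P: 2-SAT is solvable in linear time via implication-graph SCCs.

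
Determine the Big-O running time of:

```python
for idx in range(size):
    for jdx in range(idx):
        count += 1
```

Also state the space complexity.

Time complexity: O(n^2).
Space complexity: O(1).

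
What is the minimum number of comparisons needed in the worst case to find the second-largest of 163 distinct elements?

Lower bound: finding the max needs 163-1 comparisons. By the adversary weight-doubling argument, the max must personally win >= ceil(log_2(163)) = 8 comparisons; the 2nd-largest is among those 8 losers, needing 8-1 more comparisons. Total >= 163-1 + 8-1 = 169. A balanced knockout tournament achieves this.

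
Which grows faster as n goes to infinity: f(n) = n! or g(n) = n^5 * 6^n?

f(n) = n! grows faster: by Stirling n! ~ (n/e)^n sqrt(2*pi*n); (n/e)^n eventually dominates n^5 * 6^n.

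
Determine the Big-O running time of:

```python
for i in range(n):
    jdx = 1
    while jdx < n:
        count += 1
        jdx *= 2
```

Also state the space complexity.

Time complexity: O(n log n).
Space complexity: O(1).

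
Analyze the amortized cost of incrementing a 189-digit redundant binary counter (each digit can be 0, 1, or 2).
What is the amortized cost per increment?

A redundant counter on 189 digits allows digit values 0, 1, 2. Increment adds 1 to the least significant digit and carries any 2 to a 0 plus +1 on the next digit. With potential Phi = (number of 2-digits), each increment does O(1) actual work plus a chain of carries, each of which decreases Phi by 1. Amortized O(1).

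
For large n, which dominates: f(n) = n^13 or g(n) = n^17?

g(n) = n^17 grows faster: n^17/n^13 = n^4 -> infinity.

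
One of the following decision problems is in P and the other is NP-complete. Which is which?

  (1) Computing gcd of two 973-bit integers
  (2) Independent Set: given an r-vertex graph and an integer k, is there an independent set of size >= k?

(1) is P: the Euclidean algorithm runs in polynomial time in the bit-length.
(2) is NP-complete: complement of Clique (with k part of the input).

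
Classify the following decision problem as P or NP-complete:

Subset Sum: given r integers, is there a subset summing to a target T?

This problem is NP-complete: one of Karp's 21 NP-complete problems.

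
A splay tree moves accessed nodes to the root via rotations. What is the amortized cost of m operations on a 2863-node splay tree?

Using a potential function Phi = sum of log(size of subtree) for each node, each splay operation has amortized cost O(log n) where n = 2863. Bad individual operations (O(n)) are offset by decreased potential.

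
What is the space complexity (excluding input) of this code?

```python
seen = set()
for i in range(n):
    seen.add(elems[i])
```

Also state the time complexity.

Space complexity: O(n).
Auxiliary storage grows linearly with the input size n in the worst case.
Time complexity: O(n).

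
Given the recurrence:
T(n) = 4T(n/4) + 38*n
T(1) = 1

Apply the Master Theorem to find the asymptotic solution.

a=4, b=4, f(n)=38*n. log_4(4) = 1. Case 2: T(n) = O(n log n).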